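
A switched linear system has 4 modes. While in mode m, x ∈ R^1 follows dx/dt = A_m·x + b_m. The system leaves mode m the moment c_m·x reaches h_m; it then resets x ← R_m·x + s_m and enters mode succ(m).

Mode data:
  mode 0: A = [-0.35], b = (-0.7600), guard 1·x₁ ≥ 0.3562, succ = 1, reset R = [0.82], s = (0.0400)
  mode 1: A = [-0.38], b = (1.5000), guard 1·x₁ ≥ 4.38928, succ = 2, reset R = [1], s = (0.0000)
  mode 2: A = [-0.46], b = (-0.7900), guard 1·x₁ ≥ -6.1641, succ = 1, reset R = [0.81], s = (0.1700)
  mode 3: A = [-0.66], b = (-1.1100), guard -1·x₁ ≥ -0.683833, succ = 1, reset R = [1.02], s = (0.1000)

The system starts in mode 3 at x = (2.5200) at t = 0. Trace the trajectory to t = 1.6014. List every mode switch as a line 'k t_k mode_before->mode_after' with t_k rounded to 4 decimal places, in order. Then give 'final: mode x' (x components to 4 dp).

1 0.8704 3->1
final: 1 1.5615

Mode 3: guard c·x = -0.6838 hit at Δt = 0.8704 (t = 0.8704), x⁻ = (0.6838) → reset → x⁺ = (0.7975), jump to mode 1
Mode 1: flow for 0.7310 to horizon, guard not reached → x = (1.5615)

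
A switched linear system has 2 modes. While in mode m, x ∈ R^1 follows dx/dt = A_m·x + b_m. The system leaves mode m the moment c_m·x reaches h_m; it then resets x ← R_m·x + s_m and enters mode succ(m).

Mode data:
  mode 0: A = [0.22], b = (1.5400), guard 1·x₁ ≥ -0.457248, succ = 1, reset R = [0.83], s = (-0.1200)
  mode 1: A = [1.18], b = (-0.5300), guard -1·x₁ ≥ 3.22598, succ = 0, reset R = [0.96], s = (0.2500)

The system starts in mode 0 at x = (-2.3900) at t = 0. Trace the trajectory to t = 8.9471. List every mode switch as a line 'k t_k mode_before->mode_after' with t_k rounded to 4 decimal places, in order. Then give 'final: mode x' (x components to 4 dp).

Mode 0: guard c·x = -0.4572 hit at Δt = 1.5915 (t = 1.5915), x⁻ = (-0.4572) → reset → x⁺ = (-0.4995), jump to mode 1
Mode 1: guard c·x = 3.2260 hit at Δt = 1.1477 (t = 2.7392), x⁻ = (-3.2260) → reset → x⁺ = (-2.8469), jump to mode 0
Mode 0: guard c·x = -0.4572 hit at Δt = 2.0660 (t = 4.8052), x⁻ = (-0.4572) → reset → x⁺ = (-0.4995), jump to mode 1
Mode 1: guard c·x = 3.2260 hit at Δt = 1.1477 (t = 5.9529), x⁻ = (-3.2260) → reset → x⁺ = (-2.8469), jump to mode 0
Mode 0: guard c·x = -0.4572 hit at Δt = 2.0660 (t = 8.0188), x⁻ = (-0.4572) → reset → x⁺ = (-0.4995), jump to mode 1
Mode 1: flow for 0.9283 to horizon, guard not reached → x = (-2.3876)

1 1.5915 0->1
2 2.7392 1->0
3 4.8052 0->1
4 5.9529 1->0
5 8.0188 0->1
final: 1 -2.3876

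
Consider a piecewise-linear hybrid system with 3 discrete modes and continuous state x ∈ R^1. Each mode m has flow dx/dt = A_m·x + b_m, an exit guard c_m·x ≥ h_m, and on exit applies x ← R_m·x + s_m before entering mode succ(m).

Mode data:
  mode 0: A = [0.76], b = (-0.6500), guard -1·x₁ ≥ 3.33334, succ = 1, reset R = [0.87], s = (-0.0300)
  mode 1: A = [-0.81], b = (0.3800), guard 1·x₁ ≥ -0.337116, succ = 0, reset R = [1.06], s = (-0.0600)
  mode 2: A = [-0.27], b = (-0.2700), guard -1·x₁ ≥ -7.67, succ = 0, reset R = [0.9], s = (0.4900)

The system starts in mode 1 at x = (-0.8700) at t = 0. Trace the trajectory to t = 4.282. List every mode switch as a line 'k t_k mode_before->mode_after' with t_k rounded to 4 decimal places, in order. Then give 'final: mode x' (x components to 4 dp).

1 0.6264 1->0
2 2.1939 0->1
3 3.9703 1->0
final: 0 -0.7575

Mode 1: guard c·x = -0.3371 hit at Δt = 0.6264 (t = 0.6264), x⁻ = (-0.3371) → reset → x⁺ = (-0.4173), jump to mode 0
Mode 0: guard c·x = 3.3333 hit at Δt = 1.5675 (t = 2.1939), x⁻ = (-3.3333) → reset → x⁺ = (-2.9300), jump to mode 1
Mode 1: guard c·x = -0.3371 hit at Δt = 1.7764 (t = 3.9703), x⁻ = (-0.3371) → reset → x⁺ = (-0.4173), jump to mode 0
Mode 0: flow for 0.3117 to horizon, guard not reached → x = (-0.7575)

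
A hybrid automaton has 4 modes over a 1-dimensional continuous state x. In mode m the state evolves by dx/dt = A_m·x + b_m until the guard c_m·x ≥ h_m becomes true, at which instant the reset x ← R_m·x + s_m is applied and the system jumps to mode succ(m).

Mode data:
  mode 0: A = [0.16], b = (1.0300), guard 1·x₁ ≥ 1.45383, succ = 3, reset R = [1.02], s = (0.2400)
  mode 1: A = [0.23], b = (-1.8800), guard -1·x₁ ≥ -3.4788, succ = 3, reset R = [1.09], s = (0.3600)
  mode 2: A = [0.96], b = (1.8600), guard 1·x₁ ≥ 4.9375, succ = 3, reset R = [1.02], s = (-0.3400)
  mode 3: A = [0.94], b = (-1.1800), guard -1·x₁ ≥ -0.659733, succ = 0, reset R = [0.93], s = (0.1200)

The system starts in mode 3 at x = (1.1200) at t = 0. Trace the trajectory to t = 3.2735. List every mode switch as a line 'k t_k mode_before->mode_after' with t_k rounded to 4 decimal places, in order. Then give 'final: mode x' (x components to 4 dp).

Mode 3: guard c·x = -0.6597 hit at Δt = 1.5765 (t = 1.5765), x⁻ = (0.6597) → reset → x⁺ = (0.7336), jump to mode 0
Mode 0: guard c·x = 1.4538 hit at Δt = 0.5982 (t = 2.1747), x⁻ = (1.4538) → reset → x⁺ = (1.7229), jump to mode 3
Mode 3: flow for 1.0988 to horizon, guard not reached → x = (2.5688)

1 1.5765 3->0
2 2.1747 0->3
final: 3 2.5688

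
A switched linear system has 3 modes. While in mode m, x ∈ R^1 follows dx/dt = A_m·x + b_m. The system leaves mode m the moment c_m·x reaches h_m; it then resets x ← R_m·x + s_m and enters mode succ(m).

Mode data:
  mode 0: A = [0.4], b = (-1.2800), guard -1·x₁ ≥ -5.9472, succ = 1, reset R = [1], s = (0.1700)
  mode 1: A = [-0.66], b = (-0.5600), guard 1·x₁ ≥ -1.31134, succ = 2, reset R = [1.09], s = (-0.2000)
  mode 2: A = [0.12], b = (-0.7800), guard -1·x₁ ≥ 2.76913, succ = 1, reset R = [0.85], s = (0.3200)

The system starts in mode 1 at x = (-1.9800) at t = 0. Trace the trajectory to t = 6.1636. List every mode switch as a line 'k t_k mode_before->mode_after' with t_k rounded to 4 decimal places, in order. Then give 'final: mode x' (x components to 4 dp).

Mode 1: guard c·x = -1.3113 hit at Δt = 1.3544 (t = 1.3544), x⁻ = (-1.3113) → reset → x⁺ = (-1.6294), jump to mode 2
Mode 2: guard c·x = 2.7691 hit at Δt = 1.0934 (t = 2.4478), x⁻ = (-2.7691) → reset → x⁺ = (-2.0338), jump to mode 1
Mode 1: guard c·x = -1.3113 hit at Δt = 1.4247 (t = 3.8725), x⁻ = (-1.3113) → reset → x⁺ = (-1.6294), jump to mode 2
Mode 2: guard c·x = 2.7691 hit at Δt = 1.0934 (t = 4.9659), x⁻ = (-2.7691) → reset → x⁺ = (-2.0338), jump to mode 1
Mode 1: flow for 1.1977 to horizon, guard not reached → x = (-1.3862)

1 1.3544 1->2
2 2.4478 2->1
3 3.8725 1->2
4 4.9659 2->1
final: 1 -1.3862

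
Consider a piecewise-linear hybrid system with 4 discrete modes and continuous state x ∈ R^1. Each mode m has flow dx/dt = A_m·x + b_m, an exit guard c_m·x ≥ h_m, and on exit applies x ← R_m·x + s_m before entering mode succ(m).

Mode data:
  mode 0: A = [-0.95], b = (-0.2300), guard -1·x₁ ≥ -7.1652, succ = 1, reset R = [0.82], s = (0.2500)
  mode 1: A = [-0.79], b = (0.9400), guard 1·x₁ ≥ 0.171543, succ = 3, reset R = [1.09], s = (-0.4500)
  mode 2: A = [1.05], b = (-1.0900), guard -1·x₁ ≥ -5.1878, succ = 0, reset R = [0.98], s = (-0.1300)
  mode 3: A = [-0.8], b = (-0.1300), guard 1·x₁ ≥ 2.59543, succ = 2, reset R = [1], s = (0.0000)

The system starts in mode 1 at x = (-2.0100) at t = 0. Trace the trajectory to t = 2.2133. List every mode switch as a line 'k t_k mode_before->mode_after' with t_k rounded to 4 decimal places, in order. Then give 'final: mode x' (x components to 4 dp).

1 1.4493 1->3
final: 3 -0.2171

Mode 1: guard c·x = 0.1715 hit at Δt = 1.4493 (t = 1.4493), x⁻ = (0.1715) → reset → x⁺ = (-0.2630), jump to mode 3
Mode 3: flow for 0.7640 to horizon, guard not reached → x = (-0.2171)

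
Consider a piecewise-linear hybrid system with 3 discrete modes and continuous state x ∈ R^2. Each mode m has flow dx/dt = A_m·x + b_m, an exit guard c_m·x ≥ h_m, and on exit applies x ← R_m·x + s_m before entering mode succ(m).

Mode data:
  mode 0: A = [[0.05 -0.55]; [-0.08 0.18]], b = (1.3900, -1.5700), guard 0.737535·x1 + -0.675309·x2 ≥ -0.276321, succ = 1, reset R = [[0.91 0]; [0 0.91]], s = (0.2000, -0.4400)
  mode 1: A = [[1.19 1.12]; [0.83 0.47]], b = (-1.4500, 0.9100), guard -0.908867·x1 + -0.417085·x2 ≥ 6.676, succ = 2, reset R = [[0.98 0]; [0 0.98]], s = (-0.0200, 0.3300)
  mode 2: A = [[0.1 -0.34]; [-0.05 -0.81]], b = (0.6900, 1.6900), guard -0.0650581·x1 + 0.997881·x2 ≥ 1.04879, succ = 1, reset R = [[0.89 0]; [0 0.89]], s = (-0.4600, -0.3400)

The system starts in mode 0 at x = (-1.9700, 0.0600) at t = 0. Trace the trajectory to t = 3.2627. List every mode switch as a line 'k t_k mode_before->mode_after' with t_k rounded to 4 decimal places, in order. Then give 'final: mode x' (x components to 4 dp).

1 0.5706 0->1
2 1.3287 1->2
3 2.6293 2->1
4 2.8293 1->2
final: 2 -6.9953 0.5847

Mode 0: guard c·x = -0.2763 hit at Δt = 0.5706 (t = 0.5706), x⁻ = (-1.1085, -0.8014) → reset → x⁺ = (-0.8087, -1.1693), jump to mode 1
Mode 1: guard c·x = 6.6760 hit at Δt = 0.7581 (t = 1.3287), x⁻ = (-6.0025, -2.9264) → reset → x⁺ = (-5.9024, -2.5379), jump to mode 2
Mode 2: guard c·x = 1.0488 hit at Δt = 1.3006 (t = 2.6293), x⁻ = (-5.4454, 0.6960) → reset → x⁺ = (-5.3064, 0.2794), jump to mode 1
Mode 1: guard c·x = 6.6760 hit at Δt = 0.2000 (t = 2.8293), x⁻ = (-7.0842, -0.5692) → reset → x⁺ = (-6.9625, -0.2278), jump to mode 2
Mode 2: flow for 0.4334 to horizon, guard not reached → x = (-6.9953, 0.5847)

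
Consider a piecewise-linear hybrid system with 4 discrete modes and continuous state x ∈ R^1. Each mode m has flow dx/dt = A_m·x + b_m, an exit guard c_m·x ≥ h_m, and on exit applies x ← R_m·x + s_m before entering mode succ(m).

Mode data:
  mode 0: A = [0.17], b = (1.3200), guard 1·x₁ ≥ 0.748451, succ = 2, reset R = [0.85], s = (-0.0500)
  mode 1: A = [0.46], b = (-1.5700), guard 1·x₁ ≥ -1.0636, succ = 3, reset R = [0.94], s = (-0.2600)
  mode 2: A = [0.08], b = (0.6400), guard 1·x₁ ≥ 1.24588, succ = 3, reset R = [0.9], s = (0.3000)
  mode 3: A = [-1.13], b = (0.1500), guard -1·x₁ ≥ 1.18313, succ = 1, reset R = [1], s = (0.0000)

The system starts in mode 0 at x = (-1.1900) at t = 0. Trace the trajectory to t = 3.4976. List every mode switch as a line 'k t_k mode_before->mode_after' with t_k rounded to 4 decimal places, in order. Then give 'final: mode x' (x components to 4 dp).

1 1.5199 0->2
2 2.4452 2->3
final: 3 0.5251

Mode 0: guard c·x = 0.7485 hit at Δt = 1.5199 (t = 1.5199), x⁻ = (0.7485) → reset → x⁺ = (0.5862), jump to mode 2
Mode 2: guard c·x = 1.2459 hit at Δt = 0.9253 (t = 2.4452), x⁻ = (1.2459) → reset → x⁺ = (1.4213), jump to mode 3
Mode 3: flow for 1.0524 to horizon, guard not reached → x = (0.5251)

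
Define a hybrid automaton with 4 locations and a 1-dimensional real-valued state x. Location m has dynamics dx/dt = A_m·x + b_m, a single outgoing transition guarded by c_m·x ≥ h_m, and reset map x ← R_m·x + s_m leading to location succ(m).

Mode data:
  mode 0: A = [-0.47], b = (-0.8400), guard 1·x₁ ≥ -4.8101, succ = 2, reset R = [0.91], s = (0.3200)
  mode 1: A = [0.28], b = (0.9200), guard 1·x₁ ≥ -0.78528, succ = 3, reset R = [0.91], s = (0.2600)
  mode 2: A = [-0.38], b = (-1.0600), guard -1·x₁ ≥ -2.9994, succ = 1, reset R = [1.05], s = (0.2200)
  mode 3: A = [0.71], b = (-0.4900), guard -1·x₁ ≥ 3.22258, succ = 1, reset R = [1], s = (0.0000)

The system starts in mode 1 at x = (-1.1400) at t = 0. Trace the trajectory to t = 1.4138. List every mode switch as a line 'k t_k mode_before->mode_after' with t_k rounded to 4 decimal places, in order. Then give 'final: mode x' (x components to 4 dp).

1 0.5464 1->3
final: 3 -1.4291

Mode 1: guard c·x = -0.7853 hit at Δt = 0.5464 (t = 0.5464), x⁻ = (-0.7853) → reset → x⁺ = (-0.4546), jump to mode 3
Mode 3: flow for 0.8674 to horizon, guard not reached → x = (-1.4291)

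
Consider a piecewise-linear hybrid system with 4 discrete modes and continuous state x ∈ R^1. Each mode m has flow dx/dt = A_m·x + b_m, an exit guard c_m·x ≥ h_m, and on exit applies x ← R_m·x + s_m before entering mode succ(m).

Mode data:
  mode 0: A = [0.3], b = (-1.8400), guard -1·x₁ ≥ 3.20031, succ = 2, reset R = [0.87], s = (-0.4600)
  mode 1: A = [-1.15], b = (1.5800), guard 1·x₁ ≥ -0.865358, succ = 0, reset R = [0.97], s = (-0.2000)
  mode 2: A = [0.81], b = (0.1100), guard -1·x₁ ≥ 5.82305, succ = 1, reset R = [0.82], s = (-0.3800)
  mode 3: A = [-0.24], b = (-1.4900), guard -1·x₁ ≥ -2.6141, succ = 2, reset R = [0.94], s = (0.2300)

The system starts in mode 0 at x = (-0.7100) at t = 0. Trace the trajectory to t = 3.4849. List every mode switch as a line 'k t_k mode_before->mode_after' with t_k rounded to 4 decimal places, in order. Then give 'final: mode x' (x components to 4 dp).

1 1.0345 0->2
2 1.7803 2->1
3 2.7108 1->0
final: 0 -2.9144

Mode 0: guard c·x = 3.2003 hit at Δt = 1.0345 (t = 1.0345), x⁻ = (-3.2003) → reset → x⁺ = (-3.2443), jump to mode 2
Mode 2: guard c·x = 5.8231 hit at Δt = 0.7458 (t = 1.7803), x⁻ = (-5.8230) → reset → x⁺ = (-5.1549), jump to mode 1
Mode 1: guard c·x = -0.8654 hit at Δt = 0.9305 (t = 2.7108), x⁻ = (-0.8654) → reset → x⁺ = (-1.0394), jump to mode 0
Mode 0: flow for 0.7741 to horizon, guard not reached → x = (-2.9144)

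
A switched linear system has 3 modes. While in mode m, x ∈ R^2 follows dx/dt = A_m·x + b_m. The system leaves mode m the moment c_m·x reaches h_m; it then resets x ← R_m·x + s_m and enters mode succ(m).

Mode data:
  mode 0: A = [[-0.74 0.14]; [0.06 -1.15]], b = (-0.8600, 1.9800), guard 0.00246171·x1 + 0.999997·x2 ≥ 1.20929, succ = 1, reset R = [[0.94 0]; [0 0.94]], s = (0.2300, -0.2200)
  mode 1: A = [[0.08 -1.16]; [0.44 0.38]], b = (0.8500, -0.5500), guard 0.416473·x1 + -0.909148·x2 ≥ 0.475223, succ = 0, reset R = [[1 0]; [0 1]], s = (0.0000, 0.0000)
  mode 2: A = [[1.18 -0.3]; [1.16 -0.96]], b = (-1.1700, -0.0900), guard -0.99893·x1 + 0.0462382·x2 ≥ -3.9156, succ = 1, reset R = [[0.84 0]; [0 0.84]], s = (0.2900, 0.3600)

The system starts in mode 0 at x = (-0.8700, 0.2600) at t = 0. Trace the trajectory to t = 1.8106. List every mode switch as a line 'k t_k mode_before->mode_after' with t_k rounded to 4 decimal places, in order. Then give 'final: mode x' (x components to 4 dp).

1 0.9724 0->1
final: 1 -0.6470 0.4218

Mode 0: guard c·x = 1.2093 hit at Δt = 0.9724 (t = 0.9724), x⁻ = (-0.9347, 1.2116) → reset → x⁺ = (-0.6486, 0.9189), jump to mode 1
Mode 1: flow for 0.8382 to horizon, guard not reached → x = (-0.6470, 0.4218)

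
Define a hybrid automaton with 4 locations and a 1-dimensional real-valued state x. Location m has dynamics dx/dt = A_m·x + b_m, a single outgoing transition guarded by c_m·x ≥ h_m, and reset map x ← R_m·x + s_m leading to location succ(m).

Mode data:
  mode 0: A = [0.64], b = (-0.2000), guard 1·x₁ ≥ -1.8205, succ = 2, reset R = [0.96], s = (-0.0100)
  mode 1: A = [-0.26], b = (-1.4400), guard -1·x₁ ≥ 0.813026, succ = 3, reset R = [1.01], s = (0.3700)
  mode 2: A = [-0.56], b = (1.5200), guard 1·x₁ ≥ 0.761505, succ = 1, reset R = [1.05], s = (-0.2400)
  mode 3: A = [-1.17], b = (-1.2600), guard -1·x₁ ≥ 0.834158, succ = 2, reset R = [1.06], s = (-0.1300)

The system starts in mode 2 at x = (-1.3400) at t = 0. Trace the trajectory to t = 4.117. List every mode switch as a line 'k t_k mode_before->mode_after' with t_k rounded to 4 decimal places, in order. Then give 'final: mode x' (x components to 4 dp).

Mode 2: guard c·x = 0.7615 hit at Δt = 1.3045 (t = 1.3045), x⁻ = (0.7615) → reset → x⁺ = (0.5596), jump to mode 1
Mode 1: guard c·x = 0.8130 hit at Δt = 0.9808 (t = 2.2853), x⁻ = (-0.8130) → reset → x⁺ = (-0.4512), jump to mode 3
Mode 3: guard c·x = 0.8342 hit at Δt = 0.8093 (t = 3.0946), x⁻ = (-0.8342) → reset → x⁺ = (-1.0142), jump to mode 2
Mode 2: flow for 1.0224 to horizon, guard not reached → x = (0.6111)

1 1.3045 2->1
2 2.2853 1->3
3 3.0946 3->2
final: 2 0.6111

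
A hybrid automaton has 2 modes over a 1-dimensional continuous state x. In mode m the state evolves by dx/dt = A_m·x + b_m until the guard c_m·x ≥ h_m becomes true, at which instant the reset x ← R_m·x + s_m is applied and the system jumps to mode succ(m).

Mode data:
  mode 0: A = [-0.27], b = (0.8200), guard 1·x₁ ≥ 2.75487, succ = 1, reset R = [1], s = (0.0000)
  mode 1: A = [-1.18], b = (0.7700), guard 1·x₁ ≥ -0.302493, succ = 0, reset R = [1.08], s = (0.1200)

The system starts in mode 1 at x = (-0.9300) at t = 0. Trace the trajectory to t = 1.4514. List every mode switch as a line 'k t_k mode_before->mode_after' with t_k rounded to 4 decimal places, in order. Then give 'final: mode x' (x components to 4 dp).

1 0.4280 1->0
final: 0 0.5764

Mode 1: guard c·x = -0.3025 hit at Δt = 0.4280 (t = 0.4280), x⁻ = (-0.3025) → reset → x⁺ = (-0.2067), jump to mode 0
Mode 0: flow for 1.0234 to horizon, guard not reached → x = (0.5764)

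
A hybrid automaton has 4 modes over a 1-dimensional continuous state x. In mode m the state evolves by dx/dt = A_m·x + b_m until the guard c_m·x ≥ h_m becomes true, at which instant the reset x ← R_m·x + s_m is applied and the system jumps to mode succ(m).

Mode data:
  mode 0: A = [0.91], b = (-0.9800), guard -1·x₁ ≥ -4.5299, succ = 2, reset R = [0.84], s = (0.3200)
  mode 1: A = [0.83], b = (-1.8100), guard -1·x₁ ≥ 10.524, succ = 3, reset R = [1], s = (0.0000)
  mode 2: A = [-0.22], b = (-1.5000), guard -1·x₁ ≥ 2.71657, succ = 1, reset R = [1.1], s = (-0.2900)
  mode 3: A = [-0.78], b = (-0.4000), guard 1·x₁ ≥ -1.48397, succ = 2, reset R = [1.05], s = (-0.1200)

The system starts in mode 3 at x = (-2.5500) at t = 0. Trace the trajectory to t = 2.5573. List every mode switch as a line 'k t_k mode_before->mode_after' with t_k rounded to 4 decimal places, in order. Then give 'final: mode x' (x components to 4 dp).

Mode 3: guard c·x = -1.4840 hit at Δt = 0.9498 (t = 0.9498), x⁻ = (-1.4840) → reset → x⁺ = (-1.6782), jump to mode 2
Mode 2: guard c·x = 2.7166 hit at Δt = 1.0258 (t = 1.9756), x⁻ = (-2.7166) → reset → x⁺ = (-3.2782), jump to mode 1
Mode 1: flow for 0.5817 to horizon, guard not reached → x = (-6.6662)

1 0.9498 3->2
2 1.9756 2->1
final: 1 -6.6662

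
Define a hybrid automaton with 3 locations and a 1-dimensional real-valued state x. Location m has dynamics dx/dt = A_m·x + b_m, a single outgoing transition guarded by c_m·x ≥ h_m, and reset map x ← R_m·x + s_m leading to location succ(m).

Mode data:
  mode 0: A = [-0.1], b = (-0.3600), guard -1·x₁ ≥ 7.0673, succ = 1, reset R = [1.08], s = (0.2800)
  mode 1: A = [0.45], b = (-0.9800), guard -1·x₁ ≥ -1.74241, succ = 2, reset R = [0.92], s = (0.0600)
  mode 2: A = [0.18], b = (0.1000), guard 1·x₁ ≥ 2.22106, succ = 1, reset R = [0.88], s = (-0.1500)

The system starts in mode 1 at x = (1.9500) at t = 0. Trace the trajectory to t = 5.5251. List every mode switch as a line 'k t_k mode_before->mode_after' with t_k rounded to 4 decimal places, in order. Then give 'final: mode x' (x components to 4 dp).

Mode 1: guard c·x = -1.7424 hit at Δt = 1.4396 (t = 1.4396), x⁻ = (1.7424) → reset → x⁺ = (1.6630), jump to mode 2
Mode 2: guard c·x = 2.2211 hit at Δt = 1.2465 (t = 2.6861), x⁻ = (2.2211) → reset → x⁺ = (1.8045), jump to mode 1
Mode 1: guard c·x = -1.7424 hit at Δt = 0.3421 (t = 3.0282), x⁻ = (1.7424) → reset → x⁺ = (1.6630), jump to mode 2
Mode 2: guard c·x = 2.2211 hit at Δt = 1.2465 (t = 4.2747), x⁻ = (2.2211) → reset → x⁺ = (1.8045), jump to mode 1
Mode 1: guard c·x = -1.7424 hit at Δt = 0.3421 (t = 4.6168), x⁻ = (1.7424) → reset → x⁺ = (1.6630), jump to mode 2
Mode 2: flow for 0.9083 to horizon, guard not reached → x = (2.0571)

1 1.4396 1->2
2 2.6861 2->1
3 3.0282 1->2
4 4.2747 2->1
5 4.6168 1->2
final: 2 2.0571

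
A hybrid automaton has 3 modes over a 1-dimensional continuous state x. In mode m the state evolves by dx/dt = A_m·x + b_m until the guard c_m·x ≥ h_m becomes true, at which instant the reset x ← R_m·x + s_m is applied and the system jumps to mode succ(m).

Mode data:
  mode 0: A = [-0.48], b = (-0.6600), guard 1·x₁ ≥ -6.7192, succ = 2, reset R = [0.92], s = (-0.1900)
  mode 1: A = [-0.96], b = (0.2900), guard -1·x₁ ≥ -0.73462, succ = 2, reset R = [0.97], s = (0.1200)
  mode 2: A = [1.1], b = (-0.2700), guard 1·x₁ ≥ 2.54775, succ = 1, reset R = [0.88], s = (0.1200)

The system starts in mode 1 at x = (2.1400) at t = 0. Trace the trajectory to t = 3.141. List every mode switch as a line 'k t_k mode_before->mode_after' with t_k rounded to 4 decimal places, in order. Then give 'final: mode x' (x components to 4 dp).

1 1.5070 1->2
2 2.7492 2->1
final: 1 1.7163

Mode 1: guard c·x = -0.7346 hit at Δt = 1.5070 (t = 1.5070), x⁻ = (0.7346) → reset → x⁺ = (0.8326), jump to mode 2
Mode 2: guard c·x = 2.5478 hit at Δt = 1.2422 (t = 2.7492), x⁻ = (2.5477) → reset → x⁺ = (2.3620), jump to mode 1
Mode 1: flow for 0.3918 to horizon, guard not reached → x = (1.7163)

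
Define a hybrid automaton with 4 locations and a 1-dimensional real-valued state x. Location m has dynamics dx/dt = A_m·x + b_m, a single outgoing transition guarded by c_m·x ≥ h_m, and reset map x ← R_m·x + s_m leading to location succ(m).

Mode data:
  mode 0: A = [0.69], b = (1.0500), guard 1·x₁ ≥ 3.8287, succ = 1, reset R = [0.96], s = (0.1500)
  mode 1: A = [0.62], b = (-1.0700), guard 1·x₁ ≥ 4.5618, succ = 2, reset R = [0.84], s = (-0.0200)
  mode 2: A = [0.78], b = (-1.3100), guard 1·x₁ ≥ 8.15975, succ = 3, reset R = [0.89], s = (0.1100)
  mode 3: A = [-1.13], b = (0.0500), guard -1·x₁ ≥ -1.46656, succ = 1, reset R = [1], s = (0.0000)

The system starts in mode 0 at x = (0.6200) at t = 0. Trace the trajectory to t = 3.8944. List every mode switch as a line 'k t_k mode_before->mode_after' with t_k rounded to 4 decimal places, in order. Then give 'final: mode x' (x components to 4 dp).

Mode 0: guard c·x = 3.8287 hit at Δt = 1.3269 (t = 1.3269), x⁻ = (3.8287) → reset → x⁺ = (3.8256), jump to mode 1
Mode 1: guard c·x = 4.5618 hit at Δt = 0.4848 (t = 1.8117), x⁻ = (4.5618) → reset → x⁺ = (3.8119), jump to mode 2
Mode 2: guard c·x = 8.1598 hit at Δt = 1.4250 (t = 3.2367), x⁻ = (8.1597) → reset → x⁺ = (7.3722), jump to mode 3
Mode 3: flow for 0.6577 to horizon, guard not reached → x = (3.5293)

1 1.3269 0->1
2 1.8117 1->2
3 3.2367 2->3
final: 3 3.5293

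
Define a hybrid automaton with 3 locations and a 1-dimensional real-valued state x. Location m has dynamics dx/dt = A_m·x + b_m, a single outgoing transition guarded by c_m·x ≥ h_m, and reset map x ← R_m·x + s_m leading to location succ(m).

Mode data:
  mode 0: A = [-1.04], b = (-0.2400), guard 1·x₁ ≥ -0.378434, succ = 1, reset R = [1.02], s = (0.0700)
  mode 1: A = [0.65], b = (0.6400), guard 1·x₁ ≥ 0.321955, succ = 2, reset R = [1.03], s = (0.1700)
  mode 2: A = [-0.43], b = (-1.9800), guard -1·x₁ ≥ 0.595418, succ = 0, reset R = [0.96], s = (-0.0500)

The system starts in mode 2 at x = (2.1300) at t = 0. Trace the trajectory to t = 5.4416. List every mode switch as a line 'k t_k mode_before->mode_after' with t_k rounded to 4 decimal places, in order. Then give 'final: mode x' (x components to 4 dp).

Mode 2: guard c·x = 0.5954 hit at Δt = 1.2062 (t = 1.2062), x⁻ = (-0.5954) → reset → x⁺ = (-0.6216), jump to mode 0
Mode 0: guard c·x = -0.3784 hit at Δt = 0.9359 (t = 2.1421), x⁻ = (-0.3784) → reset → x⁺ = (-0.3160), jump to mode 1
Mode 1: guard c·x = 0.3220 hit at Δt = 1.0307 (t = 3.1728), x⁻ = (0.3220) → reset → x⁺ = (0.5016), jump to mode 2
Mode 2: guard c·x = 0.5954 hit at Δt = 0.5625 (t = 3.7353), x⁻ = (-0.5954) → reset → x⁺ = (-0.6216), jump to mode 0
Mode 0: guard c·x = -0.3784 hit at Δt = 0.9359 (t = 4.6712), x⁻ = (-0.3784) → reset → x⁺ = (-0.3160), jump to mode 1
Mode 1: flow for 0.7704 to horizon, guard not reached → x = (0.1186)

1 1.2062 2->0
2 2.1421 0->1
3 3.1728 1->2
4 3.7353 2->0
5 4.6712 0->1
final: 1 0.1186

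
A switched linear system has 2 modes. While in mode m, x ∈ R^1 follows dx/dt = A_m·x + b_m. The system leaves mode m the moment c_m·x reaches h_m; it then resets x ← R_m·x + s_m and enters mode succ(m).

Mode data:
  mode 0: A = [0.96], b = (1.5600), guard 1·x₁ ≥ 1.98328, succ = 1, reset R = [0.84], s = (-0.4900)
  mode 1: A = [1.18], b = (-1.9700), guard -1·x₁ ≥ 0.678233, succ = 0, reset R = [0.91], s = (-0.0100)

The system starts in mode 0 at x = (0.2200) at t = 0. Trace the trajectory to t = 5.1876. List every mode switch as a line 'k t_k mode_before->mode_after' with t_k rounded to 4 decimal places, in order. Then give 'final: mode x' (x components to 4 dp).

1 0.6987 0->1
2 2.0204 1->0
3 3.3594 0->1
4 4.6811 1->0
final: 0 -0.0023

Mode 0: guard c·x = 1.9833 hit at Δt = 0.6987 (t = 0.6987), x⁻ = (1.9833) → reset → x⁺ = (1.1760), jump to mode 1
Mode 1: guard c·x = 0.6782 hit at Δt = 1.3217 (t = 2.0204), x⁻ = (-0.6782) → reset → x⁺ = (-0.6272), jump to mode 0
Mode 0: guard c·x = 1.9833 hit at Δt = 1.3390 (t = 3.3594), x⁻ = (1.9833) → reset → x⁺ = (1.1760), jump to mode 1
Mode 1: guard c·x = 0.6782 hit at Δt = 1.3217 (t = 4.6811), x⁻ = (-0.6782) → reset → x⁺ = (-0.6272), jump to mode 0
Mode 0: flow for 0.5065 to horizon, guard not reached → x = (-0.0023)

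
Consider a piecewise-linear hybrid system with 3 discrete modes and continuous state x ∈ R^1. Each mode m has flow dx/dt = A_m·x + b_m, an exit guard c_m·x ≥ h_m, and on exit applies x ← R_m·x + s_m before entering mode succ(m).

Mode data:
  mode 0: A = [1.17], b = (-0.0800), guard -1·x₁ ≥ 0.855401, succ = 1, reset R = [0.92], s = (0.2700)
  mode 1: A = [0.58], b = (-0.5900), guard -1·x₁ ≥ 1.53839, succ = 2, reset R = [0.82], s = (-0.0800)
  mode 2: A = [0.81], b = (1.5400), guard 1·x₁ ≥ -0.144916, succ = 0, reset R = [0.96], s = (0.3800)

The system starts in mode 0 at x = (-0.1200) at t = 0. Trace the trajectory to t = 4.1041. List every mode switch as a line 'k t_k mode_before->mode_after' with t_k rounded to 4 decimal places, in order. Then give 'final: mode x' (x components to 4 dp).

Mode 0: guard c·x = 0.8554 hit at Δt = 1.3590 (t = 1.3590), x⁻ = (-0.8554) → reset → x⁺ = (-0.5170), jump to mode 1
Mode 1: guard c·x = 1.5384 hit at Δt = 0.8798 (t = 2.2388), x⁻ = (-1.5384) → reset → x⁺ = (-1.3415), jump to mode 2
Mode 2: guard c·x = -0.1449 hit at Δt = 1.4117 (t = 3.6505), x⁻ = (-0.1449) → reset → x⁺ = (0.2409), jump to mode 0
Mode 0: flow for 0.4536 to horizon, guard not reached → x = (0.3617)

1 1.3590 0->1
2 2.2388 1->2
3 3.6505 2->0
final: 0 0.3617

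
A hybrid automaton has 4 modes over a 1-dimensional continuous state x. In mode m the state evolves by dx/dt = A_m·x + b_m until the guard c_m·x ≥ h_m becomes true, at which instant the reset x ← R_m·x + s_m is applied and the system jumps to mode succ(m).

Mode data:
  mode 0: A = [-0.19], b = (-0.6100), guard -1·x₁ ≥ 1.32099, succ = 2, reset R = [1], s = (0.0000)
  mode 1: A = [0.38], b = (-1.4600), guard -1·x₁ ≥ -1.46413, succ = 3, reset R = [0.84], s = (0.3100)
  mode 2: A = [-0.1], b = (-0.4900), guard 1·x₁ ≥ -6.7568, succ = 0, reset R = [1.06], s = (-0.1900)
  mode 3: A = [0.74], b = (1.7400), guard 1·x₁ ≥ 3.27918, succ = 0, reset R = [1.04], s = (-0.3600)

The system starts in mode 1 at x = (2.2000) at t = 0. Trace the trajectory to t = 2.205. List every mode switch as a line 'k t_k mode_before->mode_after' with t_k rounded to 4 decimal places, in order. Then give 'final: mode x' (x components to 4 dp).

Mode 1: guard c·x = -1.4641 hit at Δt = 0.9744 (t = 0.9744), x⁻ = (1.4641) → reset → x⁺ = (1.5399), jump to mode 3
Mode 3: guard c·x = 3.2792 hit at Δt = 0.4993 (t = 1.4737), x⁻ = (3.2792) → reset → x⁺ = (3.0503), jump to mode 0
Mode 0: flow for 0.7313 to horizon, guard not reached → x = (2.2381)

1 0.9744 1->3
2 1.4737 3->0
final: 0 2.2381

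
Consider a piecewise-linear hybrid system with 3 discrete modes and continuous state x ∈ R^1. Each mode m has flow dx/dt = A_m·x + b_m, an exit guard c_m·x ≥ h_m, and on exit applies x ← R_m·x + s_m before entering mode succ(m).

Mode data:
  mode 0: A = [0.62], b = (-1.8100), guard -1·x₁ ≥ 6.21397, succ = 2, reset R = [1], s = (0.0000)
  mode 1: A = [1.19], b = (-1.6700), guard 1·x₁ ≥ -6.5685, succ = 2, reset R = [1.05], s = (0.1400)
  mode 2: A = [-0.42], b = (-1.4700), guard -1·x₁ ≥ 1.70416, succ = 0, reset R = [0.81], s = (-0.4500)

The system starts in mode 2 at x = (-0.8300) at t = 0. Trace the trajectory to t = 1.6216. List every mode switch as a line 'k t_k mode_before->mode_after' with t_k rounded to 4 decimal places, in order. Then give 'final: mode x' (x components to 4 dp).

1 0.9443 2->0
final: 0 -4.3090

Mode 2: guard c·x = 1.7042 hit at Δt = 0.9443 (t = 0.9443), x⁻ = (-1.7042) → reset → x⁺ = (-1.8304), jump to mode 0
Mode 0: flow for 0.6773 to horizon, guard not reached → x = (-4.3090)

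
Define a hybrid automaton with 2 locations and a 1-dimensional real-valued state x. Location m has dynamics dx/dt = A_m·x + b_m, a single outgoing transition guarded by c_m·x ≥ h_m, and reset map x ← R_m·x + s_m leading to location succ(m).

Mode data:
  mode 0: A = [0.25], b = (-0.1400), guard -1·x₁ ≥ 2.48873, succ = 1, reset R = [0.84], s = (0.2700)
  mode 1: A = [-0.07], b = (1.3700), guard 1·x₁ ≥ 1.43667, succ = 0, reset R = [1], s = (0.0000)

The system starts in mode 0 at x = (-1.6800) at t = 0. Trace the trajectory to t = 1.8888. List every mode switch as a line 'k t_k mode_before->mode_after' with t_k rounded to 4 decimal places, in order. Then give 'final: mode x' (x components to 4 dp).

Mode 0: guard c·x = 2.4887 hit at Δt = 1.2330 (t = 1.2330), x⁻ = (-2.4887) → reset → x⁺ = (-1.8205), jump to mode 1
Mode 1: flow for 0.6558 to horizon, guard not reached → x = (-0.8607)

1 1.2330 0->1
final: 1 -0.8607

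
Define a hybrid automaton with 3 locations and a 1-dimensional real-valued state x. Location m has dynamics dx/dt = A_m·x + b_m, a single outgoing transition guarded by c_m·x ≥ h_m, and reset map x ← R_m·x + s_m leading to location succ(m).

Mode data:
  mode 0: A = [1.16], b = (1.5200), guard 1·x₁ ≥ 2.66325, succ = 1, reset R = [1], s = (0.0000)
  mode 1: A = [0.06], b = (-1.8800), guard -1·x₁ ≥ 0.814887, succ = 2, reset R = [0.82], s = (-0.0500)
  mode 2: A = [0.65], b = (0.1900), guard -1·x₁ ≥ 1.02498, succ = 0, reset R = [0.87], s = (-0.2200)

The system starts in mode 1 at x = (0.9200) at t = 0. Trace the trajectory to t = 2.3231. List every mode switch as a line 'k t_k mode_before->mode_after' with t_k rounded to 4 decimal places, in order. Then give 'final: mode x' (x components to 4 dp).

1 0.9246 1->2
2 1.7592 2->0
final: 0 -0.9283

Mode 1: guard c·x = 0.8149 hit at Δt = 0.9246 (t = 0.9246), x⁻ = (-0.8149) → reset → x⁺ = (-0.7182), jump to mode 2
Mode 2: guard c·x = 1.0250 hit at Δt = 0.8346 (t = 1.7592), x⁻ = (-1.0250) → reset → x⁺ = (-1.1117), jump to mode 0
Mode 0: flow for 0.5639 to horizon, guard not reached → x = (-0.9283)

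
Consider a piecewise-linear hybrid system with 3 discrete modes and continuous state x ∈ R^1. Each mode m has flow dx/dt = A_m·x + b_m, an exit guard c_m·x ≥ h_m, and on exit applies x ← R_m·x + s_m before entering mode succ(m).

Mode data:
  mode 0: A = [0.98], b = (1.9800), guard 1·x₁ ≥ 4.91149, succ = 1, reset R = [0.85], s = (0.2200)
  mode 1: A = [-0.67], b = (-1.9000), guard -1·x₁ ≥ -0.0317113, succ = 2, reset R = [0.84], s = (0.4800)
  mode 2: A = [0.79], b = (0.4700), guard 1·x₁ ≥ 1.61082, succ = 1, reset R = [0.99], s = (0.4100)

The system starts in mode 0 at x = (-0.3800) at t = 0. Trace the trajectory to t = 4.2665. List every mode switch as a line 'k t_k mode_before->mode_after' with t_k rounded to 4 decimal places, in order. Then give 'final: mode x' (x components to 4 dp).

1 1.4706 0->1
2 2.8510 1->2
3 3.7299 2->1
final: 1 0.5429

Mode 0: guard c·x = 4.9115 hit at Δt = 1.4706 (t = 1.4706), x⁻ = (4.9115) → reset → x⁺ = (4.3948), jump to mode 1
Mode 1: guard c·x = -0.0317 hit at Δt = 1.3804 (t = 2.8510), x⁻ = (0.0317) → reset → x⁺ = (0.5066), jump to mode 2
Mode 2: guard c·x = 1.6108 hit at Δt = 0.8789 (t = 3.7299), x⁻ = (1.6108) → reset → x⁺ = (2.0047), jump to mode 1
Mode 1: flow for 0.5366 to horizon, guard not reached → x = (0.5429)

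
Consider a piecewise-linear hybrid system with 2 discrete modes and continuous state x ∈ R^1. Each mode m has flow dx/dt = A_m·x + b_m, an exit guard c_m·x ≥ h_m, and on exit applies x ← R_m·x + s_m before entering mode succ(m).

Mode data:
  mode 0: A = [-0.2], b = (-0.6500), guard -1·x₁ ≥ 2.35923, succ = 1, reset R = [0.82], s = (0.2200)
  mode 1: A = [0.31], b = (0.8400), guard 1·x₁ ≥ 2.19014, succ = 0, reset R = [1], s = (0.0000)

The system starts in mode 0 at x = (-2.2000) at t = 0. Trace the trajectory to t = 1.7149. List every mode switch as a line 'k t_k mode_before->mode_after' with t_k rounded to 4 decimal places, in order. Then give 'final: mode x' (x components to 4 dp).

Mode 0: guard c·x = 2.3592 hit at Δt = 0.8223 (t = 0.8223), x⁻ = (-2.3592) → reset → x⁺ = (-1.7146), jump to mode 1
Mode 1: flow for 0.8926 to horizon, guard not reached → x = (-1.3973)

1 0.8223 0->1
final: 1 -1.3973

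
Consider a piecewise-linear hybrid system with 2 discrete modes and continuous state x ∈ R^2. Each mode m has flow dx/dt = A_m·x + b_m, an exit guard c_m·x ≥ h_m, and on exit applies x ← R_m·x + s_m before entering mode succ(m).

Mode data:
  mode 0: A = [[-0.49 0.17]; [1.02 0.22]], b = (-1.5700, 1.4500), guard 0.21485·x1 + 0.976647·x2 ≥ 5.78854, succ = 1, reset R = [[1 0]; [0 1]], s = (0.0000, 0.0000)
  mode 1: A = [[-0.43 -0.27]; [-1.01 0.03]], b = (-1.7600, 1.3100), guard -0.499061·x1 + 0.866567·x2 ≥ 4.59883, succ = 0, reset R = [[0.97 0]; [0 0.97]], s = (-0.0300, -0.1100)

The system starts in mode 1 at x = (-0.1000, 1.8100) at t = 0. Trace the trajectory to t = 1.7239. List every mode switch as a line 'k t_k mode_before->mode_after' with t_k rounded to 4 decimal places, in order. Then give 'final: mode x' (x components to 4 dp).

1 0.9374 1->0
final: 0 -1.9354 4.1639

Mode 1: guard c·x = 4.5988 hit at Δt = 0.9374 (t = 0.9374), x⁻ = (-2.0279, 4.1390) → reset → x⁺ = (-1.9971, 3.9049), jump to mode 0
Mode 0: flow for 0.7865 to horizon, guard not reached → x = (-1.9354, 4.1639)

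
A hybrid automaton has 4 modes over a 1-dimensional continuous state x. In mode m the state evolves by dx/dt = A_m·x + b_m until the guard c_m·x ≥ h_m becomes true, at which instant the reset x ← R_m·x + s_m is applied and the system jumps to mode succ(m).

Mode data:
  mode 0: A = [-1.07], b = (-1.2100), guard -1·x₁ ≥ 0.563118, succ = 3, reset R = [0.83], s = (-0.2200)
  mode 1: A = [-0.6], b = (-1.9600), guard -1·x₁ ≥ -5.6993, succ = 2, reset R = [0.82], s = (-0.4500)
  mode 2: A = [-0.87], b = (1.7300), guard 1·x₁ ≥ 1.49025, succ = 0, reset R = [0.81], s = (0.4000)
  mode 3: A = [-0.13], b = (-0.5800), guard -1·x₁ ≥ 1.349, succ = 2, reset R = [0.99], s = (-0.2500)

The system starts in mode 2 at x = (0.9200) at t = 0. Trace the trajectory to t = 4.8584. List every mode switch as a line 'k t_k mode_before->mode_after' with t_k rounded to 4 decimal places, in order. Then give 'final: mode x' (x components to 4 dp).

1 0.8769 2->0
2 2.3473 0->3
3 3.8299 3->2
final: 2 0.5278

Mode 2: guard c·x = 1.4903 hit at Δt = 0.8769 (t = 0.8769), x⁻ = (1.4902) → reset → x⁺ = (1.6071), jump to mode 0
Mode 0: guard c·x = 0.5631 hit at Δt = 1.4704 (t = 2.3473), x⁻ = (-0.5631) → reset → x⁺ = (-0.6874), jump to mode 3
Mode 3: guard c·x = 1.3490 hit at Δt = 1.4826 (t = 3.8299), x⁻ = (-1.3490) → reset → x⁺ = (-1.5855), jump to mode 2
Mode 2: flow for 1.0285 to horizon, guard not reached → x = (0.5278)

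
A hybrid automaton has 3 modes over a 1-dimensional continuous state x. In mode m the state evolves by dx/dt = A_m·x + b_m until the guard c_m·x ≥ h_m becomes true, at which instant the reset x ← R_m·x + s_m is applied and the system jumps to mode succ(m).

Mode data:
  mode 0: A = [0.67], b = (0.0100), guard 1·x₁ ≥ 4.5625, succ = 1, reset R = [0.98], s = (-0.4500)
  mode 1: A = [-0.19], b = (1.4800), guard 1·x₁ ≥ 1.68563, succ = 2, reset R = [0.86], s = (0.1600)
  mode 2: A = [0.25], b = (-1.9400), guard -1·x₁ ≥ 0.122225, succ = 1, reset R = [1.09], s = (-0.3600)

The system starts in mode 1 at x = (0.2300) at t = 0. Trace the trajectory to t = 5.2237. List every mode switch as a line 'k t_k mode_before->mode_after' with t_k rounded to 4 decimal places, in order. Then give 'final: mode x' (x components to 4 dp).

1 1.1257 1->2
2 2.1181 2->1
3 3.7247 1->2
4 4.7171 2->1
final: 1 0.2669

Mode 1: guard c·x = 1.6856 hit at Δt = 1.1257 (t = 1.1257), x⁻ = (1.6856) → reset → x⁺ = (1.6096), jump to mode 2
Mode 2: guard c·x = 0.1222 hit at Δt = 0.9924 (t = 2.1181), x⁻ = (-0.1222) → reset → x⁺ = (-0.4932), jump to mode 1
Mode 1: guard c·x = 1.6856 hit at Δt = 1.6066 (t = 3.7247), x⁻ = (1.6856) → reset → x⁺ = (1.6096), jump to mode 2
Mode 2: guard c·x = 0.1222 hit at Δt = 0.9924 (t = 4.7171), x⁻ = (-0.1222) → reset → x⁺ = (-0.4932), jump to mode 1
Mode 1: flow for 0.5066 to horizon, guard not reached → x = (0.2669)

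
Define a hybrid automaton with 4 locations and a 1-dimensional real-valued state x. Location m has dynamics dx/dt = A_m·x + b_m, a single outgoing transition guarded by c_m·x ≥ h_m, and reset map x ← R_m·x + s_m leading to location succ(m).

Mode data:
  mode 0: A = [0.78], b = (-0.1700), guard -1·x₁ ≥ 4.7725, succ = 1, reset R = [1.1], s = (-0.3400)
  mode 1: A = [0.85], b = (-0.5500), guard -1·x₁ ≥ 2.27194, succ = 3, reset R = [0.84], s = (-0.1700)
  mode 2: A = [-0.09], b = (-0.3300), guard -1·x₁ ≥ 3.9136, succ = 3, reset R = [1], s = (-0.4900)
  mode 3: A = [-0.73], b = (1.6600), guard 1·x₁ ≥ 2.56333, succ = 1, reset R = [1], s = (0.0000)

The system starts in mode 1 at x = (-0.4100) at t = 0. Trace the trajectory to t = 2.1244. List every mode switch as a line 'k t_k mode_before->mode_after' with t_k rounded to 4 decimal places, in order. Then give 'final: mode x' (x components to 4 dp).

Mode 1: guard c·x = 2.2719 hit at Δt = 1.1950 (t = 1.1950), x⁻ = (-2.2719) → reset → x⁺ = (-2.0784), jump to mode 3
Mode 3: flow for 0.9294 to horizon, guard not reached → x = (0.0656)

1 1.1950 1->3
final: 3 0.0656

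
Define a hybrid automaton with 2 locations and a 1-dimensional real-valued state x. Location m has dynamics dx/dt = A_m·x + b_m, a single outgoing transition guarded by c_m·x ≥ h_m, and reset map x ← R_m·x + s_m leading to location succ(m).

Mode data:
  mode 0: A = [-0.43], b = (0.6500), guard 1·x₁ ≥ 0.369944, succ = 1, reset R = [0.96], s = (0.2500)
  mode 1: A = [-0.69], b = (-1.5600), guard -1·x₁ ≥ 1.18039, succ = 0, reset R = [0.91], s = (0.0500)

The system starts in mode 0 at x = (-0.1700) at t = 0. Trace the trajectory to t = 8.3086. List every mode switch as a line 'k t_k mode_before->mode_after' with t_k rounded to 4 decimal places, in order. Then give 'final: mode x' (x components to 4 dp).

Mode 0: guard c·x = 0.3699 hit at Δt = 0.9006 (t = 0.9006), x⁻ = (0.3699) → reset → x⁺ = (0.6051), jump to mode 1
Mode 1: guard c·x = 1.1804 hit at Δt = 1.4138 (t = 2.3144), x⁻ = (-1.1804) → reset → x⁺ = (-1.0242), jump to mode 0
Mode 0: guard c·x = 0.3699 hit at Δt = 1.8558 (t = 4.1702), x⁻ = (0.3699) → reset → x⁺ = (0.6051), jump to mode 1
Mode 1: guard c·x = 1.1804 hit at Δt = 1.4138 (t = 5.5840), x⁻ = (-1.1804) → reset → x⁺ = (-1.0242), jump to mode 0
Mode 0: guard c·x = 0.3699 hit at Δt = 1.8558 (t = 7.4398), x⁻ = (0.3699) → reset → x⁺ = (0.6051), jump to mode 1
Mode 1: flow for 0.8688 to horizon, guard not reached → x = (-0.6871)

1 0.9006 0->1
2 2.3144 1->0
3 4.1702 0->1
4 5.5840 1->0
5 7.4398 0->1
final: 1 -0.6871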